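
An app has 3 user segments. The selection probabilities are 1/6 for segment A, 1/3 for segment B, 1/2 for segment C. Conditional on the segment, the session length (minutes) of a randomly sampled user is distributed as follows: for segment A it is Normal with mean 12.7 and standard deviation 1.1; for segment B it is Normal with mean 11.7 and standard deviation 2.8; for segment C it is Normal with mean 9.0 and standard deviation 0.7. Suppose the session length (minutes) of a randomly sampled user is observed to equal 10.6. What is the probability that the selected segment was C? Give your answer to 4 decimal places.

Likelihoods f(10.6 | ·): A: 0.0586268; B: 0.131898; C: 0.0418147.
Posterior ∝ prior × likelihood. Numerator for C: 0.5·0.0418147 = 0.0209073.
Normalizing constant: 0.166667·0.0586268 + 0.333333·0.131898 + 0.5·0.0418147 = 0.0746445.
P(C | observation) = 0.0209073 / 0.0746445 = 0.280092.

0.2801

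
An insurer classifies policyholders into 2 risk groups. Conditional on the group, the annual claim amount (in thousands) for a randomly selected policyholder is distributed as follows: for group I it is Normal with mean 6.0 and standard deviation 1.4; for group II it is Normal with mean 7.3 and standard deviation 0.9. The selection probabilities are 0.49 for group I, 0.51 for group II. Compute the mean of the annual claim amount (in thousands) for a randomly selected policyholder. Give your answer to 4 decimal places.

Component means — I: 6; II: 7.3.
E[X] = 0.49·6 + 0.51·7.3 = 6.663.

6.6630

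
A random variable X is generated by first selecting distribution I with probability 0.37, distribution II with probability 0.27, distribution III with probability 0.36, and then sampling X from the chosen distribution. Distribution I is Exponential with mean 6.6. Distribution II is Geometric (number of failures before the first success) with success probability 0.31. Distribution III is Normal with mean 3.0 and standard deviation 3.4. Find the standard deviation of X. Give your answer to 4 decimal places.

Per component, I: μ=6.6, E[X²]=87.12; II: μ=2.22581, E[X²]=12.1342; III: μ=3, E[X²]=20.56.
E[X] = 0.37·6.6 + 0.27·2.22581 + 0.36·3 = 4.12297.
E[X²] = 0.37·87.12 + 0.27·12.1342 + 0.36·20.56 = 42.9122.
Var(X) = E[X²] − (E[X])² = 42.9122 − 16.9989 = 25.9134.
SD(X) = √25.9134 = 5.09052.

5.0905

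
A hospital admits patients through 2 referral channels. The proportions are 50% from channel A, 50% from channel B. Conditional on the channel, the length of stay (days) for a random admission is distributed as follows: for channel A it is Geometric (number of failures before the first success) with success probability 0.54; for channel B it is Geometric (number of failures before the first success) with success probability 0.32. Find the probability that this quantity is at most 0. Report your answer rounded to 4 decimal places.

Conditional on each channel, P(X ≤ 0): A: 0.54; B: 0.32.
By total probability, P(X ≤ 0) = 0.5·0.54 + 0.5·0.32 = 0.43.

0.4300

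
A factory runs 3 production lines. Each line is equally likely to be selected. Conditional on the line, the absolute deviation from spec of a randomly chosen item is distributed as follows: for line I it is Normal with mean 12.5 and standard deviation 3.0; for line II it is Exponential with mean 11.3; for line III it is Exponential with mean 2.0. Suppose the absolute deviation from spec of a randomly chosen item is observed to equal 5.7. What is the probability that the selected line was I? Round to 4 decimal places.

0.1101

Likelihoods f(5.7 | ·): I: 0.0101891; II: 0.0534383; III: 0.0289222.
Posterior ∝ prior × likelihood. Numerator for I: 0.333333·0.0101891 = 0.00339636.
Normalizing constant: 0.333333·0.0101891 + 0.333333·0.0534383 + 0.333333·0.0289222 = 0.0308498.
P(I | observation) = 0.00339636 / 0.0308498 = 0.110093.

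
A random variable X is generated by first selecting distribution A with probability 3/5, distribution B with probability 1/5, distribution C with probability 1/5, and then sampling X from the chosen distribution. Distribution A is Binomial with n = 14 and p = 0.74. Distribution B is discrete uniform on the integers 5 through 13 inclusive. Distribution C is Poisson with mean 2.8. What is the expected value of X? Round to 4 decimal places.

Component means — A: 10.36; B: 9; C: 2.8.
E[X] = 0.6·10.36 + 0.2·9 + 0.2·2.8 = 8.576.

8.5760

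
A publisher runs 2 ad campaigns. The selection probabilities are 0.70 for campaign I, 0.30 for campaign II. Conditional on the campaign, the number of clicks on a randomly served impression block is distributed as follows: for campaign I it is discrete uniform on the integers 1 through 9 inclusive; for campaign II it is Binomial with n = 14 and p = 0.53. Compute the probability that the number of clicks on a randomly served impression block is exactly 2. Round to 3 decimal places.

0.079

Conditional on each campaign, P(X = 2): I: 0.111111; II: 0.00297008.
By total probability, P(X = 2) = 0.7·0.111111 + 0.3·0.00297008 = 0.0786688.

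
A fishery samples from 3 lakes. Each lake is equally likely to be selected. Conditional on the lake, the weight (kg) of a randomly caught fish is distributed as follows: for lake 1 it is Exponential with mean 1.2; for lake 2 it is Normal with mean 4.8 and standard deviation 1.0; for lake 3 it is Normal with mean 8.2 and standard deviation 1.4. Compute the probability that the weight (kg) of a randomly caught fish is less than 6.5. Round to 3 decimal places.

0.688

Conditional on each lake, P(X < 6.5): 1: 0.995558; 2: 0.955435; 3: 0.112319.
By total probability, P(X < 6.5) = 0.333333·0.995558 + 0.333333·0.955435 + 0.333333·0.112319 = 0.687771.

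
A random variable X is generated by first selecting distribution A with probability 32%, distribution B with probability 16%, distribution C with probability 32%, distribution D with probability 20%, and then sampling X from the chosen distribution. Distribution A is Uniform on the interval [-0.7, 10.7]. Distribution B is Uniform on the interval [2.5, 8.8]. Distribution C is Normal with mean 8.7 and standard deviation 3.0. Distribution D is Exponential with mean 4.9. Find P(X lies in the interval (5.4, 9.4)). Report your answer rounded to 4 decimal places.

0.3818

Conditional on each component, P(5.4 < X < 9.4): A: 0.350877; B: 0.539683; C: 0.456583; D: 0.185346.
By total probability, P(5.4 < X < 9.4) = 0.32·0.350877 + 0.16·0.539683 + 0.32·0.456583 + 0.2·0.185346 = 0.381806.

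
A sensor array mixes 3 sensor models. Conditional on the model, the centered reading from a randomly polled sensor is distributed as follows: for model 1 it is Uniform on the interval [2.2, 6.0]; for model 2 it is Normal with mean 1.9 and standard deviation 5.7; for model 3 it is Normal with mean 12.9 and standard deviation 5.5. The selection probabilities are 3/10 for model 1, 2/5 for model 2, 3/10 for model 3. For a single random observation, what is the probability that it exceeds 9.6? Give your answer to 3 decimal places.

Conditional on each model, P(X > 9.6): 1: 0; 2: 0.0883674; 3: 0.725747.
By total probability, P(X > 9.6) = 0.3·0 + 0.4·0.0883674 + 0.3·0.725747 = 0.253071.

0.253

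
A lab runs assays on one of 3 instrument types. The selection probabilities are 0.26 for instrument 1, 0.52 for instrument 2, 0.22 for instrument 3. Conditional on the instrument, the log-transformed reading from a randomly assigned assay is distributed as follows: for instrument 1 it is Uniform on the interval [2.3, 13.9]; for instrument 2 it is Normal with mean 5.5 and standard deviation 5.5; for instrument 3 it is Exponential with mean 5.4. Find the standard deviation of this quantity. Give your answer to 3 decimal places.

Per component, 1: μ=8.1, E[X²]=76.8233; 2: μ=5.5, E[X²]=60.5; 3: μ=5.4, E[X²]=58.32.
E[X] = 0.26·8.1 + 0.52·5.5 + 0.22·5.4 = 6.154.
E[X²] = 0.26·76.8233 + 0.52·60.5 + 0.22·58.32 = 64.2645.
Var(X) = E[X²] − (E[X])² = 64.2645 − 37.8717 = 26.3928.
SD(X) = √26.3928 = 5.13739.

5.137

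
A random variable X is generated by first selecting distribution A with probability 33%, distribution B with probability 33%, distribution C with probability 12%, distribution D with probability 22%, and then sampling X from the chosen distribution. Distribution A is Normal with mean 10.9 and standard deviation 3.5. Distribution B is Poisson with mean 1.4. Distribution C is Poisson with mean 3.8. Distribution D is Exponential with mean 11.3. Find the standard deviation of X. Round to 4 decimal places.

Per component, A: μ=10.9, E[X²]=131.06; B: μ=1.4, E[X²]=3.36; C: μ=3.8, E[X²]=18.24; D: μ=11.3, E[X²]=255.38.
E[X] = 0.33·10.9 + 0.33·1.4 + 0.12·3.8 + 0.22·11.3 = 7.001.
E[X²] = 0.33·131.06 + 0.33·3.36 + 0.12·18.24 + 0.22·255.38 = 102.731.
Var(X) = E[X²] − (E[X])² = 102.731 − 49.014 = 53.717.
SD(X) = √53.717 = 7.32919.

7.3292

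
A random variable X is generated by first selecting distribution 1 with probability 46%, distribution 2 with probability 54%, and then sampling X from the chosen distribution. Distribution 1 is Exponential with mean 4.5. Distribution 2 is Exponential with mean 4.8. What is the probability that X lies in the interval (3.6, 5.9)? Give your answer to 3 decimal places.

Conditional on each component, P(3.6 < X < 5.9): 1: 0.179809; 2: 0.17983.
By total probability, P(3.6 < X < 5.9) = 0.46·0.179809 + 0.54·0.17983 = 0.17982.

0.180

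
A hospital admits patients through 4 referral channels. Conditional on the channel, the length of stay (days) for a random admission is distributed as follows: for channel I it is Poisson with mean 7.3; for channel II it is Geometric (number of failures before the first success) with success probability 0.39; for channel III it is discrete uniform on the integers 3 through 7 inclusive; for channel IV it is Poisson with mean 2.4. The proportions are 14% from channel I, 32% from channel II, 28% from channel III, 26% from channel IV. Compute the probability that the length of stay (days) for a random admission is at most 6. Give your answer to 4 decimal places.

Conditional on each channel, P(X ≤ 6): I: 0.406032; II: 0.968573; III: 0.8; IV: 0.988406.
By total probability, P(X ≤ 6) = 0.14·0.406032 + 0.32·0.968573 + 0.28·0.8 + 0.26·0.988406 = 0.847773.

0.8478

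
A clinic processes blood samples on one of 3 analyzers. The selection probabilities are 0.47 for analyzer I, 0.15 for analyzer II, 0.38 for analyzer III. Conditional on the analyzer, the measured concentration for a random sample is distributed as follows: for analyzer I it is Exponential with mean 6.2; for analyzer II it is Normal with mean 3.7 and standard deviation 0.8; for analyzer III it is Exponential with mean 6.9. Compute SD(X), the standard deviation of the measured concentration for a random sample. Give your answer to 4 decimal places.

6.1128

Per component, I: μ=6.2, E[X²]=76.88; II: μ=3.7, E[X²]=14.33; III: μ=6.9, E[X²]=95.22.
E[X] = 0.47·6.2 + 0.15·3.7 + 0.38·6.9 = 6.091.
E[X²] = 0.47·76.88 + 0.15·14.33 + 0.38·95.22 = 74.4667.
Var(X) = E[X²] − (E[X])² = 74.4667 − 37.1003 = 37.3664.
SD(X) = √37.3664 = 6.11281.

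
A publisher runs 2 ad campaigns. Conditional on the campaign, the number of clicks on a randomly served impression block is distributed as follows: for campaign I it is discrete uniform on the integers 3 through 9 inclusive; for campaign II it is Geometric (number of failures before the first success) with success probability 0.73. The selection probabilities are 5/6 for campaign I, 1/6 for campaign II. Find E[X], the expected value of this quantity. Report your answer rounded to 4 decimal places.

5.0616

Component means — I: 6; II: 0.369863.
E[X] = 0.833333·6 + 0.166667·0.369863 = 5.06164.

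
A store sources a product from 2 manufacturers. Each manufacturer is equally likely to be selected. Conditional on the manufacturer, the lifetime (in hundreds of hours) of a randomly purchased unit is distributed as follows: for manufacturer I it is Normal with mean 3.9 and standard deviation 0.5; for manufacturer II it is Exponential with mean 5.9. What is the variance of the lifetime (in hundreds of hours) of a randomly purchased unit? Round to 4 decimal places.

Per component, I: μ=3.9, E[X²]=15.46; II: μ=5.9, E[X²]=69.62.
E[X] = 0.5·3.9 + 0.5·5.9 = 4.9.
E[X²] = 0.5·15.46 + 0.5·69.62 = 42.54.
Var(X) = E[X²] − (E[X])² = 42.54 − 24.01 = 18.53.

18.5300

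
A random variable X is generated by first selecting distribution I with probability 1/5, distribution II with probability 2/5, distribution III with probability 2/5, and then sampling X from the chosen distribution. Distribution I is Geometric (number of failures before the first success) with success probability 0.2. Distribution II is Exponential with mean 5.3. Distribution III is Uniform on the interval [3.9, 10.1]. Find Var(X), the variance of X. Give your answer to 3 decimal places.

17.835

Per component, I: μ=4, E[X²]=36; II: μ=5.3, E[X²]=56.18; III: μ=7, E[X²]=52.2033.
E[X] = 0.2·4 + 0.4·5.3 + 0.4·7 = 5.72.
E[X²] = 0.2·36 + 0.4·56.18 + 0.4·52.2033 = 50.5533.
Var(X) = E[X²] − (E[X])² = 50.5533 − 32.7184 = 17.8349.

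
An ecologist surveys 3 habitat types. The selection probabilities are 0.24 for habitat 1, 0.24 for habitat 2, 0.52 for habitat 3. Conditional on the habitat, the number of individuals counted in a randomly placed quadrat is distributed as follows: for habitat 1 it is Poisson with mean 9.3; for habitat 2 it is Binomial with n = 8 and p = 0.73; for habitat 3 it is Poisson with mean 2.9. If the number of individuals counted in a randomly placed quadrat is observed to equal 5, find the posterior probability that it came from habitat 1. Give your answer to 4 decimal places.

0.1092

Likelihoods P(X=5 | ·): 1: 0.0530023; 2: 0.228504; 3: 0.0940491.
Posterior ∝ prior × likelihood. Numerator for 1: 0.24·0.0530023 = 0.0127206.
Normalizing constant: 0.24·0.0530023 + 0.24·0.228504 + 0.52·0.0940491 = 0.116467.
P(1 | observation) = 0.0127206 / 0.116467 = 0.10922.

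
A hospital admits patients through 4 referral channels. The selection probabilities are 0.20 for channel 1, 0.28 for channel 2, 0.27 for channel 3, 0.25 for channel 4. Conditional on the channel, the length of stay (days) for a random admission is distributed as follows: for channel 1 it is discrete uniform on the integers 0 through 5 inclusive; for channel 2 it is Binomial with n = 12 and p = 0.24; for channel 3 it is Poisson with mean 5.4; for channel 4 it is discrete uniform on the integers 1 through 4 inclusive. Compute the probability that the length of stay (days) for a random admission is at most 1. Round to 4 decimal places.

Conditional on each channel, P(X ≤ 1): 1: 0.333333; 2: 0.177849; 3: 0.0289061; 4: 0.25.
By total probability, P(X ≤ 1) = 0.2·0.333333 + 0.28·0.177849 + 0.27·0.0289061 + 0.25·0.25 = 0.186769.

0.1868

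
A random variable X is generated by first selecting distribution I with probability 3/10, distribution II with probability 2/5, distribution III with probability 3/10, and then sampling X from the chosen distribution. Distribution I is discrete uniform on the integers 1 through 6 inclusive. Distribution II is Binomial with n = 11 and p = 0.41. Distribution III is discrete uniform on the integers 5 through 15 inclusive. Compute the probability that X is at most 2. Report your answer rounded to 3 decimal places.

0.142

Conditional on each component, P(X ≤ 2): I: 0.333333; II: 0.106161; III: 0.
By total probability, P(X ≤ 2) = 0.3·0.333333 + 0.4·0.106161 + 0.3·0 = 0.142464.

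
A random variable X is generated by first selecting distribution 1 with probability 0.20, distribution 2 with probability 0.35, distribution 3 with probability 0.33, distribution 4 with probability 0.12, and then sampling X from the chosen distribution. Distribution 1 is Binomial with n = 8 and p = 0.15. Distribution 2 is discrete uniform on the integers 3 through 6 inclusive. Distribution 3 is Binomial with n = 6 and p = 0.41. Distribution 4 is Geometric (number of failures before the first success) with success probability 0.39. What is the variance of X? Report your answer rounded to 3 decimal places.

Per component, 1: μ=1.2, E[X²]=2.46; 2: μ=4.5, E[X²]=21.5; 3: μ=2.46, E[X²]=7.503; 4: μ=1.5641, E[X²]=6.45694.
E[X] = 0.2·1.2 + 0.35·4.5 + 0.33·2.46 + 0.12·1.5641 = 2.81449.
E[X²] = 0.2·2.46 + 0.35·21.5 + 0.33·7.503 + 0.12·6.45694 = 11.2678.
Var(X) = E[X²] − (E[X])² = 11.2678 − 7.92137 = 3.34646.

3.346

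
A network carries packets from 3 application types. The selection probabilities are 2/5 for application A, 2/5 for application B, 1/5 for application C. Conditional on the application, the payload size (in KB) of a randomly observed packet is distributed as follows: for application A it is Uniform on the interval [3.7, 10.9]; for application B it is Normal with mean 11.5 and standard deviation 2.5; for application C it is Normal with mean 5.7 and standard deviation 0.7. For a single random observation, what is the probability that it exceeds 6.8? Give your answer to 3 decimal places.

Conditional on each application, P(X > 6.8): A: 0.569444; B: 0.969946; C: 0.0580416.
By total probability, P(X > 6.8) = 0.4·0.569444 + 0.4·0.969946 + 0.2·0.0580416 = 0.627364.

0.627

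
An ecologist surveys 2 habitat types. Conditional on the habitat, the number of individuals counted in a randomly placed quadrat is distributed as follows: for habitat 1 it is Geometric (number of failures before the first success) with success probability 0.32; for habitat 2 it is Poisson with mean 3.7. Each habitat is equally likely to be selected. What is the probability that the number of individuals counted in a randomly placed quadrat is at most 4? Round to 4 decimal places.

Conditional on each habitat, P(X ≤ 4): 1: 0.854607; 2: 0.687219.
By total probability, P(X ≤ 4) = 0.5·0.854607 + 0.5·0.687219 = 0.770913.

0.7709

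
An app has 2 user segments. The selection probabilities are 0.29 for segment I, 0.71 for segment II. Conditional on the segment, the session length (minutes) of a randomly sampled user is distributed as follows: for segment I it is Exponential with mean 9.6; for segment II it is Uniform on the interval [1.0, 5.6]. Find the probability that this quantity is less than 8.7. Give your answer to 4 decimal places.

Conditional on each segment, P(X < 8.7): I: 0.595963; II: 1.
By total probability, P(X < 8.7) = 0.29·0.595963 + 0.71·1 = 0.882829.

0.8828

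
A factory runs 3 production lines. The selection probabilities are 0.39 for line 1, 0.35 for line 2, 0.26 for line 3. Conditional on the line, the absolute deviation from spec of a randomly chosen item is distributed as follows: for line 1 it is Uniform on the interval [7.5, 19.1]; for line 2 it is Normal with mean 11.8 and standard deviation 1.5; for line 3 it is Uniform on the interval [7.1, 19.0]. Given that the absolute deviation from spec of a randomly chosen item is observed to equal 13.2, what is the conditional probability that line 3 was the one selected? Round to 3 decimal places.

Likelihoods f(13.2 | ·): 1: 0.0862069; 2: 0.172052; 3: 0.0840336.
Posterior ∝ prior × likelihood. Numerator for 3: 0.26·0.0840336 = 0.0218487.
Normalizing constant: 0.39·0.0862069 + 0.35·0.172052 + 0.26·0.0840336 = 0.115688.
P(3 | observation) = 0.0218487 / 0.115688 = 0.18886.

0.189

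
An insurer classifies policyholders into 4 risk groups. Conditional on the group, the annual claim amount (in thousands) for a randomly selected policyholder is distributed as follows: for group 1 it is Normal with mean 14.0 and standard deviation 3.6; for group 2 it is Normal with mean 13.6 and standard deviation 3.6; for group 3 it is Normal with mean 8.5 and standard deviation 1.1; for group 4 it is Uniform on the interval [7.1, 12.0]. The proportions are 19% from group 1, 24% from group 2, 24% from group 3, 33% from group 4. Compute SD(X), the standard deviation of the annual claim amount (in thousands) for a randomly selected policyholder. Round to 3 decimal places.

Per component, 1: μ=14, E[X²]=208.96; 2: μ=13.6, E[X²]=197.92; 3: μ=8.5, E[X²]=73.46; 4: μ=9.55, E[X²]=93.2033.
E[X] = 0.19·14 + 0.24·13.6 + 0.24·8.5 + 0.33·9.55 = 11.1155.
E[X²] = 0.19·208.96 + 0.24·197.92 + 0.24·73.46 + 0.33·93.2033 = 135.591.
Var(X) = E[X²] − (E[X])² = 135.591 − 123.554 = 12.0364.
SD(X) = √12.0364 = 3.46935.

3.469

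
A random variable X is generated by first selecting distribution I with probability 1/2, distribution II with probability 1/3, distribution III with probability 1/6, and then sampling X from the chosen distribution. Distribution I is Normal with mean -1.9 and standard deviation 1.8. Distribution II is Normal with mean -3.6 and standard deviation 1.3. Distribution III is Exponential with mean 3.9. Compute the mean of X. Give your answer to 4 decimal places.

-1.5000

Component means — I: -1.9; II: -3.6; III: 3.9.
E[X] = 0.5·-1.9 + 0.333333·-3.6 + 0.166667·3.9 = -1.5.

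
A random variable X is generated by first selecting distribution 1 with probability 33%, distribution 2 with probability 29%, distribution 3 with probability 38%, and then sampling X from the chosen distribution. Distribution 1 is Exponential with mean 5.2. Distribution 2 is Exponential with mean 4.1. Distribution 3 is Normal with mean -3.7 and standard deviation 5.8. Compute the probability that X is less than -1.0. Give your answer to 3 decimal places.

Conditional on each component, P(X < -1.0): 1: 0; 2: 0; 3: 0.679219.
By total probability, P(X < -1.0) = 0.33·0 + 0.29·0 + 0.38·0.679219 = 0.258103.

0.258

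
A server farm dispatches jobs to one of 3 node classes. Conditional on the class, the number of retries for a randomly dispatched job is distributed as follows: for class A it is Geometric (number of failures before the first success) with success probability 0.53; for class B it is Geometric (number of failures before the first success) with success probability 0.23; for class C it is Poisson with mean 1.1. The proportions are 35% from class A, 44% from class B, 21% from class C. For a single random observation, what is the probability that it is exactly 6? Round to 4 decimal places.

0.0233

Conditional on each class, P(X = 6): A: 0.00571298; B: 0.0479371; C: 0.00081903.
By total probability, P(X = 6) = 0.35·0.00571298 + 0.44·0.0479371 + 0.21·0.00081903 = 0.0232639.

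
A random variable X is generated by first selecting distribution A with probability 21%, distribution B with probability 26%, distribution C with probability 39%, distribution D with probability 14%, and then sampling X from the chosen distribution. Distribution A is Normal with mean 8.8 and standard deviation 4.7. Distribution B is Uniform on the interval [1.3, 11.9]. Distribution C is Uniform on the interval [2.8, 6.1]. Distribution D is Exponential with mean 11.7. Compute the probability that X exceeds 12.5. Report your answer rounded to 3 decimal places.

Conditional on each component, P(X > 12.5): A: 0.215572; B: 0; C: 0; D: 0.343566.
By total probability, P(X > 12.5) = 0.21·0.215572 + 0.26·0 + 0.39·0 + 0.14·0.343566 = 0.0933695.

0.093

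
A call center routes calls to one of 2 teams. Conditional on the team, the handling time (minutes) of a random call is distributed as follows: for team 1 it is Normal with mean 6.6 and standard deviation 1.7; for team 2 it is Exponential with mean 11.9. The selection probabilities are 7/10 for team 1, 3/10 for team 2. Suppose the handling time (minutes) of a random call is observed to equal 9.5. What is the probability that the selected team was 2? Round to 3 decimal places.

0.228

Likelihoods f(9.5 | ·): 1: 0.0547716; 2: 0.0378222.
Posterior ∝ prior × likelihood. Numerator for 2: 0.3·0.0378222 = 0.0113467.
Normalizing constant: 0.7·0.0547716 + 0.3·0.0378222 = 0.0496868.
P(2 | observation) = 0.0113467 / 0.0496868 = 0.228364.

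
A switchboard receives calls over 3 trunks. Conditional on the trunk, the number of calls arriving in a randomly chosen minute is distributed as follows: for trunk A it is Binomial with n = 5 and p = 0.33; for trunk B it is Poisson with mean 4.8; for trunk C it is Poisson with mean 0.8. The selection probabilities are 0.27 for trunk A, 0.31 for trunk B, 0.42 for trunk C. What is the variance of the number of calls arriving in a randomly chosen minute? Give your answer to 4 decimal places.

5.1181

Per component, A: μ=1.65, E[X²]=3.828; B: μ=4.8, E[X²]=27.84; C: μ=0.8, E[X²]=1.44.
E[X] = 0.27·1.65 + 0.31·4.8 + 0.42·0.8 = 2.2695.
E[X²] = 0.27·3.828 + 0.31·27.84 + 0.42·1.44 = 10.2688.
Var(X) = E[X²] − (E[X])² = 10.2688 − 5.15063 = 5.11813.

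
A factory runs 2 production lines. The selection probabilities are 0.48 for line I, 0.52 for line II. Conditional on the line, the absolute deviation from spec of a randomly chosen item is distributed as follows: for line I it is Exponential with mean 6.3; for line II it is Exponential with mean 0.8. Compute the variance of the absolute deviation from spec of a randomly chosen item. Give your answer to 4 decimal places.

26.9344

Per component, I: μ=6.3, E[X²]=79.38; II: μ=0.8, E[X²]=1.28.
E[X] = 0.48·6.3 + 0.52·0.8 = 3.44.
E[X²] = 0.48·79.38 + 0.52·1.28 = 38.768.
Var(X) = E[X²] − (E[X])² = 38.768 − 11.8336 = 26.9344.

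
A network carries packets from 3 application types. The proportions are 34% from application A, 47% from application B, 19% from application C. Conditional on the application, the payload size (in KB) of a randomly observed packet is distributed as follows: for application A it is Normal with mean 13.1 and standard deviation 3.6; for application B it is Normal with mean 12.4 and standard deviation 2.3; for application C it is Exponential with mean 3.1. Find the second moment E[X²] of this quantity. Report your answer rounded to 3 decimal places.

For each component E[X²] = Var + (mean)², giving A: 184.57; B: 159.05; C: 19.22.
Overall E[X²] = 0.34·184.57 + 0.47·159.05 + 0.19·19.22 = 141.159.

141.159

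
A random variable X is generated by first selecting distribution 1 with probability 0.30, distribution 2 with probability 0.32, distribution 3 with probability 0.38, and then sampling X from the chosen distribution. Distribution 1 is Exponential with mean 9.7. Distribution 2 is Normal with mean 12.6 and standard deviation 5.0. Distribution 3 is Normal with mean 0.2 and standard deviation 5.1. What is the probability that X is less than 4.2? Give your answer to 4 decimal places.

Conditional on each component, P(X < 4.2): 1: 0.351433; 2: 0.0464787; 3: 0.783572.
By total probability, P(X < 4.2) = 0.3·0.351433 + 0.32·0.0464787 + 0.38·0.783572 = 0.41806.

0.4181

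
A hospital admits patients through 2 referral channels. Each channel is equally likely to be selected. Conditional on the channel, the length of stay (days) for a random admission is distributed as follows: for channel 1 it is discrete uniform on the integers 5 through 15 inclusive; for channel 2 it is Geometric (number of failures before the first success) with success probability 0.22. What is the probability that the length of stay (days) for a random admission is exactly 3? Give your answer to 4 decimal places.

Conditional on each channel, P(X = 3): 1: 0; 2: 0.104401.
By total probability, P(X = 3) = 0.5·0 + 0.5·0.104401 = 0.0522007.

0.0522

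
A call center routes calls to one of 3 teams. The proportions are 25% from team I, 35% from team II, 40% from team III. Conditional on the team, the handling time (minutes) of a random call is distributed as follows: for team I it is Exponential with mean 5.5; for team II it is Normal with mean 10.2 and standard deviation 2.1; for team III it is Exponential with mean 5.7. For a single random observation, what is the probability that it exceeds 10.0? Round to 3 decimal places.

Conditional on each team, P(X > 10.0): I: 0.162321; II: 0.537937; III: 0.173013.
By total probability, P(X > 10.0) = 0.25·0.162321 + 0.35·0.537937 + 0.4·0.173013 = 0.298064.

0.298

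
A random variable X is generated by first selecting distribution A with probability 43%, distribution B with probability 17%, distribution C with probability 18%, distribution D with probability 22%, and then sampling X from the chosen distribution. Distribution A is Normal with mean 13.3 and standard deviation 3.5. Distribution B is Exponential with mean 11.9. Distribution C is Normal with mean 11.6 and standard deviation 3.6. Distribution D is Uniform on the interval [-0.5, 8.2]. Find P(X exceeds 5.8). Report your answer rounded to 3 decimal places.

0.759

Conditional on each component, P(X > 5.8): A: 0.983938; B: 0.614224; C: 0.946422; D: 0.275862.
By total probability, P(X > 5.8) = 0.43·0.983938 + 0.17·0.614224 + 0.18·0.946422 + 0.22·0.275862 = 0.758557.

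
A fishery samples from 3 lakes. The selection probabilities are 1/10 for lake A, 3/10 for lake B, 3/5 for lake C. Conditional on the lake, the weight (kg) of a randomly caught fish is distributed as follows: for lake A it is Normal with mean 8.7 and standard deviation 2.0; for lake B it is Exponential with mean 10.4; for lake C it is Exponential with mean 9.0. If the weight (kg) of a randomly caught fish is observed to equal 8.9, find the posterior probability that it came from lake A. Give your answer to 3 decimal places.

0.349

Likelihoods f(8.9 | ·): A: 0.198476; B: 0.0408612; C: 0.0413322.
Posterior ∝ prior × likelihood. Numerator for A: 0.1·0.198476 = 0.0198476.
Normalizing constant: 0.1·0.198476 + 0.3·0.0408612 + 0.6·0.0413322 = 0.0569053.
P(A | observation) = 0.0198476 / 0.0569053 = 0.348783.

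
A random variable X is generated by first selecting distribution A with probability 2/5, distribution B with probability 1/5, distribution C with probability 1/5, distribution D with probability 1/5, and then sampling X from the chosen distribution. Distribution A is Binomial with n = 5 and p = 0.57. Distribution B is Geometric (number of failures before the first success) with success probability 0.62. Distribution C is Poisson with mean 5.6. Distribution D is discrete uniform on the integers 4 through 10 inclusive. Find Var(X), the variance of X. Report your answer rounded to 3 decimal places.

Per component, A: μ=2.85, E[X²]=9.348; B: μ=0.612903, E[X²]=1.3642; C: μ=5.6, E[X²]=36.96; D: μ=7, E[X²]=53.
E[X] = 0.4·2.85 + 0.2·0.612903 + 0.2·5.6 + 0.2·7 = 3.78258.
E[X²] = 0.4·9.348 + 0.2·1.3642 + 0.2·36.96 + 0.2·53 = 22.004.
Var(X) = E[X²] − (E[X])² = 22.004 − 14.3079 = 7.69612.

7.696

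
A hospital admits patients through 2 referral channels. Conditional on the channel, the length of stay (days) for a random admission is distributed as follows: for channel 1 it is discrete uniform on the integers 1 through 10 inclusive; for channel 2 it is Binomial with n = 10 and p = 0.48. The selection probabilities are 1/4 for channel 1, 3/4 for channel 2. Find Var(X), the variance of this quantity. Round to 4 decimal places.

4.0264

Per component, 1: μ=5.5, E[X²]=38.5; 2: μ=4.8, E[X²]=25.536.
E[X] = 0.25·5.5 + 0.75·4.8 = 4.975.
E[X²] = 0.25·38.5 + 0.75·25.536 = 28.777.
Var(X) = E[X²] − (E[X])² = 28.777 − 24.7506 = 4.02638.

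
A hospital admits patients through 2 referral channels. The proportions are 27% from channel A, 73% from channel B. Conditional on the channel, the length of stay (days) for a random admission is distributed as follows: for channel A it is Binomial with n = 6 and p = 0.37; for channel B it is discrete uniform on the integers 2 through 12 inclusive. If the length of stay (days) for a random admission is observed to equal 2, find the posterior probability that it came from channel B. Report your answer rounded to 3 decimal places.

0.432

Likelihoods P(X=2 | ·): A: 0.323487; B: 0.0909091.
Posterior ∝ prior × likelihood. Numerator for B: 0.73·0.0909091 = 0.0663636.
Normalizing constant: 0.27·0.323487 + 0.73·0.0909091 = 0.153705.
P(B | observation) = 0.0663636 / 0.153705 = 0.431759.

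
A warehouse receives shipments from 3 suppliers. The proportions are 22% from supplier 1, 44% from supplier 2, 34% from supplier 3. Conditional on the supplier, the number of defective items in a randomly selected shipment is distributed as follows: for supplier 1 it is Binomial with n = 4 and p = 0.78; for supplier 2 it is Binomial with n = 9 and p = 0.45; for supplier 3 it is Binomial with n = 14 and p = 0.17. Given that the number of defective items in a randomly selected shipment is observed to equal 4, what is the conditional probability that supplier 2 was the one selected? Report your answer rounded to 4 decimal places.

Likelihoods P(X=4 | ·): 1: 0.370151; 2: 0.260036; 3: 0.129721.
Posterior ∝ prior × likelihood. Numerator for 2: 0.44·0.260036 = 0.114416.
Normalizing constant: 0.22·0.370151 + 0.44·0.260036 + 0.34·0.129721 = 0.239954.
P(2 | observation) = 0.114416 / 0.239954 = 0.476824.

0.4768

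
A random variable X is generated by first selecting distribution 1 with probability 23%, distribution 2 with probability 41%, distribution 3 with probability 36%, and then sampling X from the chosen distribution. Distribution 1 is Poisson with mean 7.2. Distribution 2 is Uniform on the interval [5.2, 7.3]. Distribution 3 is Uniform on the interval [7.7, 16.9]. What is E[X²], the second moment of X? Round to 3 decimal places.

For each component E[X²] = Var + (mean)², giving 1: 59.04; 2: 39.43; 3: 158.343.
Overall E[X²] = 0.23·59.04 + 0.41·39.43 + 0.36·158.343 = 86.7491.

86.749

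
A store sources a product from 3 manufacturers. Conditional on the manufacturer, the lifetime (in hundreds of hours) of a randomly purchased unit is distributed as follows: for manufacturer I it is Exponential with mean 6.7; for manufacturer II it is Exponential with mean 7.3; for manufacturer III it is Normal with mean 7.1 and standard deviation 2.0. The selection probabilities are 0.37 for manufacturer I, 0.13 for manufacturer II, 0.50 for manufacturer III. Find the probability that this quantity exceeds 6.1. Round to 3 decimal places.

0.551

Conditional on each manufacturer, P(X > 6.1): I: 0.402344; II: 0.433607; III: 0.691462.
By total probability, P(X > 6.1) = 0.37·0.402344 + 0.13·0.433607 + 0.5·0.691462 = 0.550967.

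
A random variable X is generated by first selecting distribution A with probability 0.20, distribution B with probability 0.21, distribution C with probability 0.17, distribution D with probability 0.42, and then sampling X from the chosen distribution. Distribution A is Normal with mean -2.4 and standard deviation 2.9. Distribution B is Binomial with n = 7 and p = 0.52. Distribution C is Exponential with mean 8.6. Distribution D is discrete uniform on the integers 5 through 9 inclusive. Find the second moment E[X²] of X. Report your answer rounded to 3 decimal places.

For each component E[X²] = Var + (mean)², giving A: 14.17; B: 14.9968; C: 147.92; D: 51.
Overall E[X²] = 0.2·14.17 + 0.21·14.9968 + 0.17·147.92 + 0.42·51 = 52.5497.

52.550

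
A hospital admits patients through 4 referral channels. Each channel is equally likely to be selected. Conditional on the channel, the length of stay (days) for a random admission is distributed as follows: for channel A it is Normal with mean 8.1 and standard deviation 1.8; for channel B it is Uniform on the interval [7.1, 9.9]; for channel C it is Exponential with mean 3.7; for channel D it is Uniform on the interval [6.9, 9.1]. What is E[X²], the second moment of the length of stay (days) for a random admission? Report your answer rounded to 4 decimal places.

For each component E[X²] = Var + (mean)², giving A: 68.85; B: 72.9033; C: 27.38; D: 64.4033.
Overall E[X²] = 0.25·68.85 + 0.25·72.9033 + 0.25·27.38 + 0.25·64.4033 = 58.3842.

58.3842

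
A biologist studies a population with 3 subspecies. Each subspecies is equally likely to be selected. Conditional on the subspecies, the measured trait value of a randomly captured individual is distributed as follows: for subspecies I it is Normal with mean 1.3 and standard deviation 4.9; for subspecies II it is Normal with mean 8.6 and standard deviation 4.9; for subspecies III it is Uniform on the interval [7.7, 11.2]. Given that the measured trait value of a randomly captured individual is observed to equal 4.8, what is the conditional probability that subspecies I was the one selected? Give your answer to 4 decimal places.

0.5114

Likelihoods f(4.8 | ·): I: 0.0630848; II: 0.0602724; III: 0.
Posterior ∝ prior × likelihood. Numerator for I: 0.333333·0.0630848 = 0.0210283.
Normalizing constant: 0.333333·0.0630848 + 0.333333·0.0602724 + 0.333333·0 = 0.041119.
P(I | observation) = 0.0210283 / 0.041119 = 0.5114.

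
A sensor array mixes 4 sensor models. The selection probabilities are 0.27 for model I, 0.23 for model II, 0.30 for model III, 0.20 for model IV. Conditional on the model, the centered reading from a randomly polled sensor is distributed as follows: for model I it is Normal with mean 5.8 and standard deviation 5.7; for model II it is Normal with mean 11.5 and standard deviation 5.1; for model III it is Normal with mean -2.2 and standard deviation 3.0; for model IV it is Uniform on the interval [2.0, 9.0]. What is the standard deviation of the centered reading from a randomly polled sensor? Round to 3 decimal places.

Per component, I: μ=5.8, E[X²]=66.13; II: μ=11.5, E[X²]=158.26; III: μ=-2.2, E[X²]=13.84; IV: μ=5.5, E[X²]=34.3333.
E[X] = 0.27·5.8 + 0.23·11.5 + 0.3·-2.2 + 0.2·5.5 = 4.651.
E[X²] = 0.27·66.13 + 0.23·158.26 + 0.3·13.84 + 0.2·34.3333 = 65.2736.
Var(X) = E[X²] − (E[X])² = 65.2736 − 21.6318 = 43.6418.
SD(X) = √43.6418 = 6.60619.

6.606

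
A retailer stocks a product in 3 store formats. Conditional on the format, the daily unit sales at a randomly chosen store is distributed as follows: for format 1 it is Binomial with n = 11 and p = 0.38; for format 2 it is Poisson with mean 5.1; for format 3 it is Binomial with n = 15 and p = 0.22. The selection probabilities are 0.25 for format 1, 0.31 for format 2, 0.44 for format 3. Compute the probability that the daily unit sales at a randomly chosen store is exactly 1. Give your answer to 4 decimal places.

Conditional on each format, P(X = 1): 1: 0.0350827; 2: 0.0310934; 3: 0.101821.
By total probability, P(X = 1) = 0.25·0.0350827 + 0.31·0.0310934 + 0.44·0.101821 = 0.063211.

0.0632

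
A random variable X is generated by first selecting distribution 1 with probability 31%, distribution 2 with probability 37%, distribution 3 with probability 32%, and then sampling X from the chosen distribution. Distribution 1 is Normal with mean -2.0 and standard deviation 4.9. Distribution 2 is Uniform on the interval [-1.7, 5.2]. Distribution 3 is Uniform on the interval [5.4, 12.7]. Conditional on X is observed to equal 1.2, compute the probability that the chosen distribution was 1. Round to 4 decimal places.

0.2755

Likelihoods f(1.2 | ·): 1: 0.0657814; 2: 0.144928; 3: 0.
Posterior ∝ prior × likelihood. Numerator for 1: 0.31·0.0657814 = 0.0203922.
Normalizing constant: 0.31·0.0657814 + 0.37·0.144928 + 0.32·0 = 0.0740154.
P(1 | observation) = 0.0203922 / 0.0740154 = 0.275513.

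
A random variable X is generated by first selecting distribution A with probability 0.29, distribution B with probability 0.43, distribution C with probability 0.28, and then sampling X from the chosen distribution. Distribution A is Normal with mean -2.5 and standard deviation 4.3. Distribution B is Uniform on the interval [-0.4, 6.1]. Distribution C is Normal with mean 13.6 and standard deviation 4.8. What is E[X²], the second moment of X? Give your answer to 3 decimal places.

70.421

For each component E[X²] = Var + (mean)², giving A: 24.74; B: 11.6433; C: 208.
Overall E[X²] = 0.29·24.74 + 0.43·11.6433 + 0.28·208 = 70.4212.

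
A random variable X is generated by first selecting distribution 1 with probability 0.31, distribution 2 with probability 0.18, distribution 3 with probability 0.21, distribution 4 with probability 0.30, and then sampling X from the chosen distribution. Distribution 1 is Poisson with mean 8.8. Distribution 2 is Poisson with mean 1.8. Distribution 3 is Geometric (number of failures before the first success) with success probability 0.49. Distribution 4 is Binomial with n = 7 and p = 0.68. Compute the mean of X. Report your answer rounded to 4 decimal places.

4.6986

Component means — 1: 8.8; 2: 1.8; 3: 1.04082; 4: 4.76.
E[X] = 0.31·8.8 + 0.18·1.8 + 0.21·1.04082 + 0.3·4.76 = 4.69857.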